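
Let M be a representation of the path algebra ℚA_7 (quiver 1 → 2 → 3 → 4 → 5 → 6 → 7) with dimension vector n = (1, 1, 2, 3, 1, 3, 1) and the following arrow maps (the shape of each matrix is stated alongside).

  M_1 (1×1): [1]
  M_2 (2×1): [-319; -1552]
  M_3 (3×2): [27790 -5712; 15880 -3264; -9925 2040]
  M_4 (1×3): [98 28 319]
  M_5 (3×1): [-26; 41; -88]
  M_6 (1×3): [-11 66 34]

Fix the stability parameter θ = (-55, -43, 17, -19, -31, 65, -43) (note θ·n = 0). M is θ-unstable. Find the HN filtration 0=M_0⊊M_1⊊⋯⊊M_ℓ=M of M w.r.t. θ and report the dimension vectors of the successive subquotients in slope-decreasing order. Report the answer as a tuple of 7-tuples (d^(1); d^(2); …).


Interval decomposition of M: I[1,6], I[3,3], I[4,4]^2, I[6,6], I[6,7].
HN type (ℓ=7): μ^(1)=65; μ^(2)=17; μ^(3)=11; μ^(4)=-11; μ^(5)=-19; μ^(6)=-43; μ^(7)=-55

((0, 0, 0, 0, 0, 2, 0); (0, 0, 1, 0, 0, 0, 0); (0, 0, 0, 0, 0, 1, 1); (0, 0, 1, 1, 1, 0, 0); (0, 0, 0, 2, 0, 0, 0); (0, 1, 0, 0, 0, 0, 0); (1, 0, 0, 0, 0, 0, 0))


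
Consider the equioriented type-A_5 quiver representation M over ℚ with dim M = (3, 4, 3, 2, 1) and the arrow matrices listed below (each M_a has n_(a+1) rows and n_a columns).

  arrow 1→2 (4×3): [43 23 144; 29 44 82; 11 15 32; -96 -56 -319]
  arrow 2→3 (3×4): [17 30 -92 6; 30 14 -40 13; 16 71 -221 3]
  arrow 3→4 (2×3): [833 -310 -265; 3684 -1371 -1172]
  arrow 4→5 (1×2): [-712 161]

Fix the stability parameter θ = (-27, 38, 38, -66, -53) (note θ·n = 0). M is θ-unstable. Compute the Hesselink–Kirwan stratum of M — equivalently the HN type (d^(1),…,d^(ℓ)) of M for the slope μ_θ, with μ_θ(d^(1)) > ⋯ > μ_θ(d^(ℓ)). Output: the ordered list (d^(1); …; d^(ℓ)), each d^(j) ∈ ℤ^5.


Barcode: M ≅ I[1,3], I[1,4], I[1,5], I[2,2]. HN layers by μ_θ (4 steps, strictly decreasing):
  μ^(1)=38; μ^(2)=10/3; μ^(3)=-43/4; μ^(4)=-27

((0, 2, 1, 0, 0); (0, 1, 1, 1, 0); (0, 1, 1, 1, 1); (3, 0, 0, 0, 0))


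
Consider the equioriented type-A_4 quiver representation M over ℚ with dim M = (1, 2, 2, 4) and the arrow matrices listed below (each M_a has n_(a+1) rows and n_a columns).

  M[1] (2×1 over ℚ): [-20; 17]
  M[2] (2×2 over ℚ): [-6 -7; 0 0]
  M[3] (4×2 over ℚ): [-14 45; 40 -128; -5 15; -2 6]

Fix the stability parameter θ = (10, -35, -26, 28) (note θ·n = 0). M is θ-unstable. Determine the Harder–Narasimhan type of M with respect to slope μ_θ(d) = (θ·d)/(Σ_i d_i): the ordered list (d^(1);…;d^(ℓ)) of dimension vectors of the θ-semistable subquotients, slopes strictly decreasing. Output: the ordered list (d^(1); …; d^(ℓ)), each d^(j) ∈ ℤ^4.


Interval decomposition of M: I[1,4], I[2,2], I[3,4], I[4,4]^2.
HN type (ℓ=4): μ^(1)=28; μ^(2)=-17; μ^(3)=-26; μ^(4)=-35

((0, 0, 0, 4); (1, 1, 1, 0); (0, 0, 1, 0); (0, 1, 0, 0))


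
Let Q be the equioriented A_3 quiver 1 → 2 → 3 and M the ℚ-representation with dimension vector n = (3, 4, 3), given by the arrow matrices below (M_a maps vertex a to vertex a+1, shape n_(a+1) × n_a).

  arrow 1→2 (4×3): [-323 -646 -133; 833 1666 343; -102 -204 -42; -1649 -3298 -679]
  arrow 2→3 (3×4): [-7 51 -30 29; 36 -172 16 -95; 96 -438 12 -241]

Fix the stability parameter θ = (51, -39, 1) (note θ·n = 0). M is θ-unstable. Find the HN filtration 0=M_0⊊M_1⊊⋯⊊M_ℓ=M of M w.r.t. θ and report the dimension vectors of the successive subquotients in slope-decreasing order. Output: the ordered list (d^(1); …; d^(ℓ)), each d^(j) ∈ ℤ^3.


Barcode: M ≅ I[1,1]^2, I[1,3], I[2,2], I[2,3]^2. HN layers by μ_θ (4 steps, strictly decreasing):
  μ^(1)=51; μ^(2)=13/3; μ^(3)=1; μ^(4)=-39

((2, 0, 0); (1, 1, 1); (0, 0, 2); (0, 3, 0))


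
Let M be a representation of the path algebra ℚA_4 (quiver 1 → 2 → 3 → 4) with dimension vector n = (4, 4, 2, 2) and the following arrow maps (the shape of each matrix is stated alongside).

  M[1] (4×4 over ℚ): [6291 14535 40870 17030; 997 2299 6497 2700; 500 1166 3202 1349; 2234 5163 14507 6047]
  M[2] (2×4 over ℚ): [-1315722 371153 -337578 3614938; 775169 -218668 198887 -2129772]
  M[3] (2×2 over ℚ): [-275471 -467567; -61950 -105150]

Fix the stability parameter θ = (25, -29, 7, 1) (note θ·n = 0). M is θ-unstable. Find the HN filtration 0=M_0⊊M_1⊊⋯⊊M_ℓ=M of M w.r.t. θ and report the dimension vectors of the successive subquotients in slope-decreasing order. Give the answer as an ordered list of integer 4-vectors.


Via rank(M_{q-1}∘⋯∘M_p): M ≅ I[1,2]^2, I[1,3], I[1,4], I[4,4].
μ_θ-semistable layers: μ^(1)=7; μ^(2)=4; μ^(3)=1; μ^(4)=-2

((0, 0, 1, 0); (0, 0, 1, 1); (0, 0, 0, 1); (4, 4, 0, 0))


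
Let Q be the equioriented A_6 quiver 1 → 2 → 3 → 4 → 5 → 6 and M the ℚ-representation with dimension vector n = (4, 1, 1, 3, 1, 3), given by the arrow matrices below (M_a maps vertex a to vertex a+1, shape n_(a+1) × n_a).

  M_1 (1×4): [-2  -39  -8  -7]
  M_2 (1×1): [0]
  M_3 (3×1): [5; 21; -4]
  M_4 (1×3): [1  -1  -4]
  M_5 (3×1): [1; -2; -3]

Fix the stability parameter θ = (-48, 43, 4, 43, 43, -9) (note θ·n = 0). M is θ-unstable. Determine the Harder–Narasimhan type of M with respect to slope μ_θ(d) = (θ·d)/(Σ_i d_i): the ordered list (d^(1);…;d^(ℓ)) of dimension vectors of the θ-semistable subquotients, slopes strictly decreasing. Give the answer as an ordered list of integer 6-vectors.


Barcode: M ≅ I[1,1]^3, I[1,2], I[3,4], I[4,4], I[4,6], I[6,6]^2. HN layers by μ_θ (5 steps, strictly decreasing):
  μ^(1)=43; μ^(2)=77/3; μ^(3)=4; μ^(4)=-9; μ^(5)=-48

((0, 1, 0, 2, 0, 0); (0, 0, 0, 1, 1, 1); (0, 0, 1, 0, 0, 0); (0, 0, 0, 0, 0, 2); (4, 0, 0, 0, 0, 0))


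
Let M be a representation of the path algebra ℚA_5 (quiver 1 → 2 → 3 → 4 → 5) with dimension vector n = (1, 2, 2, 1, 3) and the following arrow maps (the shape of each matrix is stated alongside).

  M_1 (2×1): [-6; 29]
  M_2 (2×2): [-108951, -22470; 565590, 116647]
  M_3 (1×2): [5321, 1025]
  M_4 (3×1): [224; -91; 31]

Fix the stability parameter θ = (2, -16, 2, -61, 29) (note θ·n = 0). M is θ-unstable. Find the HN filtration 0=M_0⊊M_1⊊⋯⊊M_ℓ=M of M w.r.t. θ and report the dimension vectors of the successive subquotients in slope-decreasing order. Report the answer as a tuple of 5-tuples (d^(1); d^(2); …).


Barcode: M ≅ I[1,5], I[2,3], I[5,5]^2. HN layers by μ_θ (4 steps, strictly decreasing):
  μ^(1)=29; μ^(2)=2; μ^(3)=-16; μ^(4)=-73/4

((0, 0, 0, 0, 3); (0, 0, 1, 0, 0); (0, 1, 0, 0, 0); (1, 1, 1, 1, 0))


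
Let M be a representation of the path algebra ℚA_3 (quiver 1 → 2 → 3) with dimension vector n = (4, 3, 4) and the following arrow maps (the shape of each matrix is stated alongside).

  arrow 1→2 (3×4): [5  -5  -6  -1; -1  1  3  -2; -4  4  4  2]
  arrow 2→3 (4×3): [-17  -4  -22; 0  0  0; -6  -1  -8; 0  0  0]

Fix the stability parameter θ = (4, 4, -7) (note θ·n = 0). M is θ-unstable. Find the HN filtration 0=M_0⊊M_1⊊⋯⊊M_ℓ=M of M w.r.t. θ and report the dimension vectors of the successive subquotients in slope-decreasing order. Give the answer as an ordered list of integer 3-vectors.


Via rank(M_{q-1}∘⋯∘M_p): M ≅ I[1,1], I[1,2], I[1,3]^2, I[3,3]^2.
μ_θ-semistable layers: μ^(1)=4; μ^(2)=1/3; μ^(3)=-7

((2, 1, 0); (2, 2, 2); (0, 0, 2))


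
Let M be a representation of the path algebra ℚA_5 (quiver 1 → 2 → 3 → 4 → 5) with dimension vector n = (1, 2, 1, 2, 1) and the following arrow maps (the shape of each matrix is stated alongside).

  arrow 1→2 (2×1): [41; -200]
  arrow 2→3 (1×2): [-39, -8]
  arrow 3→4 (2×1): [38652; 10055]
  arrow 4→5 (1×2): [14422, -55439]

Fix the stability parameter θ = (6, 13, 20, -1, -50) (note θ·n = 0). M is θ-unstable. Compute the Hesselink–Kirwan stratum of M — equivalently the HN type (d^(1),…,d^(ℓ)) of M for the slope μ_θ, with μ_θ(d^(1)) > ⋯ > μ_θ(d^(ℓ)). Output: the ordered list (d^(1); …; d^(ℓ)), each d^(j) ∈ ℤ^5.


Interval decomposition of M: I[1,5], I[2,2], I[4,4].
HN type (ℓ=3): μ^(1)=13; μ^(2)=-1; μ^(3)=-12/5

((0, 1, 0, 0, 0); (0, 0, 0, 1, 0); (1, 1, 1, 1, 1))


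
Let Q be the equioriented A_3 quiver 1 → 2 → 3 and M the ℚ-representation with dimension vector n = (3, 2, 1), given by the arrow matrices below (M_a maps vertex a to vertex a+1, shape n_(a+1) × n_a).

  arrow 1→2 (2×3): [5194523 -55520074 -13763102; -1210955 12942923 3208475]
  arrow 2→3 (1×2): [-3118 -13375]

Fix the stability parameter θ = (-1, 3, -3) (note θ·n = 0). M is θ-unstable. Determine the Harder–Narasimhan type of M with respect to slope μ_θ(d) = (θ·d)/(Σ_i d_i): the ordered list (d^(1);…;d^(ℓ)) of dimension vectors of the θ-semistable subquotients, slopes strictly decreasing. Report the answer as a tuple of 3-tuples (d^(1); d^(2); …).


Via rank(M_{q-1}∘⋯∘M_p): M ≅ I[1,1], I[1,2], I[1,3].
μ_θ-semistable layers: μ^(1)=3; μ^(2)=0; μ^(3)=-1

((0, 1, 0); (0, 1, 1); (3, 0, 0))


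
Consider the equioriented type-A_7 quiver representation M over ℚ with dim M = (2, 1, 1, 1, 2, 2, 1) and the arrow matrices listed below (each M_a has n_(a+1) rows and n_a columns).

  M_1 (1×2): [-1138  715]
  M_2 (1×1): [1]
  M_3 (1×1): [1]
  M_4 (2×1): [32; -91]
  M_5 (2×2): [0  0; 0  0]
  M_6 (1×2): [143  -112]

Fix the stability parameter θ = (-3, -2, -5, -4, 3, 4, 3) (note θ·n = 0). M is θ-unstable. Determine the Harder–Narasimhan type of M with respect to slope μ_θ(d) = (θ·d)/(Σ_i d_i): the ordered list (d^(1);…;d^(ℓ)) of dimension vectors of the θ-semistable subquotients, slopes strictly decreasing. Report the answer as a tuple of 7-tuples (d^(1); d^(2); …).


Barcode: M ≅ I[1,1], I[1,5], I[5,5], I[6,6], I[6,7]. HN layers by μ_θ (5 steps, strictly decreasing):
  μ^(1)=4; μ^(2)=7/2; μ^(3)=3; μ^(4)=-3; μ^(5)=-7/2

((0, 0, 0, 0, 0, 1, 0); (0, 0, 0, 0, 0, 1, 1); (0, 0, 0, 0, 2, 0, 0); (1, 0, 0, 0, 0, 0, 0); (1, 1, 1, 1, 0, 0, 0))


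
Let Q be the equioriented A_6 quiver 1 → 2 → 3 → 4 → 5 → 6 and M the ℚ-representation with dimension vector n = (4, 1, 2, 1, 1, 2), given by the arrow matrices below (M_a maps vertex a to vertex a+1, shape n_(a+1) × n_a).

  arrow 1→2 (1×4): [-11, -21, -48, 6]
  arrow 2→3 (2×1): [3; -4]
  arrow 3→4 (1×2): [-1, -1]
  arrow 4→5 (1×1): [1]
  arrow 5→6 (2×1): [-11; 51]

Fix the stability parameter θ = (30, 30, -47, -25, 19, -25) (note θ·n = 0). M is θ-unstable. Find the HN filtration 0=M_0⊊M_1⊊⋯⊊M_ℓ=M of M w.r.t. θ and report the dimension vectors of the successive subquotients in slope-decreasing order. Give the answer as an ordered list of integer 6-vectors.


Interval decomposition of M: I[1,1]^3, I[1,6], I[3,3], I[6,6].
HN type (ℓ=4): μ^(1)=30; μ^(2)=-3; μ^(3)=-25; μ^(4)=-47

((3, 0, 0, 0, 0, 0); (1, 1, 1, 1, 1, 1); (0, 0, 0, 0, 0, 1); (0, 0, 1, 0, 0, 0))


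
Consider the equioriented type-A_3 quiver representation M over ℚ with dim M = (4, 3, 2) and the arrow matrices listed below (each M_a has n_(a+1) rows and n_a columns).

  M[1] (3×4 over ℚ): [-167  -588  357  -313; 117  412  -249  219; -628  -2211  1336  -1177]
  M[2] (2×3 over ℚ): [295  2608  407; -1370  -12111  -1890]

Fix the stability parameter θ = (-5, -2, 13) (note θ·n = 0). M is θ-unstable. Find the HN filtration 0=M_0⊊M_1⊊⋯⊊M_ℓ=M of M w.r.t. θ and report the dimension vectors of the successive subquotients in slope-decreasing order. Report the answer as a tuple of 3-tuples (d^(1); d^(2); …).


Via rank(M_{q-1}∘⋯∘M_p): M ≅ I[1,1], I[1,2], I[1,3]^2.
μ_θ-semistable layers: μ^(1)=13; μ^(2)=-2; μ^(3)=-5

((0, 0, 2); (0, 3, 0); (4, 0, 0))


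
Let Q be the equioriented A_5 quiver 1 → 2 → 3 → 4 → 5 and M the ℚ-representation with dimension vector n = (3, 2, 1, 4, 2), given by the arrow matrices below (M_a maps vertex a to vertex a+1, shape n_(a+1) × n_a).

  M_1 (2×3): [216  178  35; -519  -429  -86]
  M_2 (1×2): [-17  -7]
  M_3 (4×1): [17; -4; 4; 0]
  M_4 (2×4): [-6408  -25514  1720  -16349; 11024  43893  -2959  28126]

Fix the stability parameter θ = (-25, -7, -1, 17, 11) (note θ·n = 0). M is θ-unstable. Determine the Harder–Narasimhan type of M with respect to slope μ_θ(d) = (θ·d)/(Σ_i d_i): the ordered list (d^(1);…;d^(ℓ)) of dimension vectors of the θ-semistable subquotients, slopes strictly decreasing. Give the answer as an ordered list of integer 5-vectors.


Interval decomposition of M: I[1,1], I[1,2], I[1,4], I[4,4], I[4,5]^2.
HN type (ℓ=5): μ^(1)=17; μ^(2)=14; μ^(3)=-1; μ^(4)=-7; μ^(5)=-25

((0, 0, 0, 2, 0); (0, 0, 0, 2, 2); (0, 0, 1, 0, 0); (0, 2, 0, 0, 0); (3, 0, 0, 0, 0))


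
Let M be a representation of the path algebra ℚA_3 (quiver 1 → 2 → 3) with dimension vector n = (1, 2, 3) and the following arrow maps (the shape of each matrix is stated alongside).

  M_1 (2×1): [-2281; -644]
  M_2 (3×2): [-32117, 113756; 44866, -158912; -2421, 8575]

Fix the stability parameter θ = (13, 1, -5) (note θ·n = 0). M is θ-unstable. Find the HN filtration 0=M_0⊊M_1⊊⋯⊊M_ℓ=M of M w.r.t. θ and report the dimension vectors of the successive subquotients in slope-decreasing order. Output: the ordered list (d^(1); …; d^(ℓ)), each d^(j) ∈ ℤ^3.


Barcode: M ≅ I[1,3], I[2,3], I[3,3]. HN layers by μ_θ (3 steps, strictly decreasing):
  μ^(1)=3; μ^(2)=-2; μ^(3)=-5

((1, 1, 1); (0, 1, 1); (0, 0, 1))


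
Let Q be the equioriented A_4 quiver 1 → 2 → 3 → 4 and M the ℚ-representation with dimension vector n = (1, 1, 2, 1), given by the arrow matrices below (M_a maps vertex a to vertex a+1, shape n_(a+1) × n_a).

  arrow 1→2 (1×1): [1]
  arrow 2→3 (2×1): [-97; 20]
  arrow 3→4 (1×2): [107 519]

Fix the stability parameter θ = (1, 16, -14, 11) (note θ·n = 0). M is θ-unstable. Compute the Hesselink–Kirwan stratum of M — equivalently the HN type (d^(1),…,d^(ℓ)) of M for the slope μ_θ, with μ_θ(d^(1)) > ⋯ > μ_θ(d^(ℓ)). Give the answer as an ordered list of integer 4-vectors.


Via rank(M_{q-1}∘⋯∘M_p): M ≅ I[1,4], I[3,3].
μ_θ-semistable layers: μ^(1)=11; μ^(2)=1; μ^(3)=-14

((0, 0, 0, 1); (1, 1, 1, 0); (0, 0, 1, 0))


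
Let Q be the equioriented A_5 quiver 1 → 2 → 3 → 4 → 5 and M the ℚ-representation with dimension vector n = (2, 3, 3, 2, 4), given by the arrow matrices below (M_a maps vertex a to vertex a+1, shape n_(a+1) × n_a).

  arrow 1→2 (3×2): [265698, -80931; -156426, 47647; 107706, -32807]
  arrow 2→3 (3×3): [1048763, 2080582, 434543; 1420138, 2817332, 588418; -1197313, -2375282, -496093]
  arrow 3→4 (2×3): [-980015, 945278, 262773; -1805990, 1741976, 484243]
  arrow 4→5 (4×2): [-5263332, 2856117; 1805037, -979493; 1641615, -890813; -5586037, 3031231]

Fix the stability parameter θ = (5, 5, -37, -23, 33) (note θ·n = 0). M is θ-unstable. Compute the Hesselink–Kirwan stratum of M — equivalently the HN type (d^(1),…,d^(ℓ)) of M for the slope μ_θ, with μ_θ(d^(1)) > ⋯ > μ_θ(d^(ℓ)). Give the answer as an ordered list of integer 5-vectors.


Via rank(M_{q-1}∘⋯∘M_p): M ≅ I[1,1], I[1,2], I[2,2], I[2,5], I[3,3], I[3,5], I[5,5]^2.
μ_θ-semistable layers: μ^(1)=33; μ^(2)=5; μ^(3)=-55/3; μ^(4)=-23; μ^(5)=-37

((0, 0, 0, 0, 4); (2, 2, 0, 0, 0); (0, 1, 1, 1, 0); (0, 0, 0, 1, 0); (0, 0, 2, 0, 0))


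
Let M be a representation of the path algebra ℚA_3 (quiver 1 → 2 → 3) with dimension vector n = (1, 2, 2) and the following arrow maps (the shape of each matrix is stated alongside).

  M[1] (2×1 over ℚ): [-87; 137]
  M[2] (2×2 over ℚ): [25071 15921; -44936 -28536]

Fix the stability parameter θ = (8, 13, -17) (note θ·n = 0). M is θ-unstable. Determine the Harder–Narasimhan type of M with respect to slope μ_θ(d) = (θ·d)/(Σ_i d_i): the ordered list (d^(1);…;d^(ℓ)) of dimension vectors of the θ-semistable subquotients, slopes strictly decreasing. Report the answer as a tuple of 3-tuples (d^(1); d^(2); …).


Via rank(M_{q-1}∘⋯∘M_p): M ≅ I[1,2], I[2,3], I[3,3].
μ_θ-semistable layers: μ^(1)=13; μ^(2)=8; μ^(3)=-2; μ^(4)=-17

((0, 1, 0); (1, 0, 0); (0, 1, 1); (0, 0, 1))


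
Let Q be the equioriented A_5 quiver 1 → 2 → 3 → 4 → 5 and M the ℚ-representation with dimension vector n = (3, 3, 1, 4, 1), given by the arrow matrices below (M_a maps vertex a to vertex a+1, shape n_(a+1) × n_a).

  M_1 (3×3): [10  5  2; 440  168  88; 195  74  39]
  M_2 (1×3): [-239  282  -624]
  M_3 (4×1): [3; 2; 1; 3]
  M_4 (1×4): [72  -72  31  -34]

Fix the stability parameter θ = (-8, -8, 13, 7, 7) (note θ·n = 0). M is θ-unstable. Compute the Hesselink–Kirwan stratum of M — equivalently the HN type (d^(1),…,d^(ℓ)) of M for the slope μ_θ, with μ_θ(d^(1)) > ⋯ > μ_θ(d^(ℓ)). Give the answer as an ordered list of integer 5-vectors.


Via rank(M_{q-1}∘⋯∘M_p): M ≅ I[1,1], I[1,2], I[1,5], I[2,2], I[4,4]^3.
μ_θ-semistable layers: μ^(1)=9; μ^(2)=7; μ^(3)=-8

((0, 0, 1, 1, 1); (0, 0, 0, 3, 0); (3, 3, 0, 0, 0))


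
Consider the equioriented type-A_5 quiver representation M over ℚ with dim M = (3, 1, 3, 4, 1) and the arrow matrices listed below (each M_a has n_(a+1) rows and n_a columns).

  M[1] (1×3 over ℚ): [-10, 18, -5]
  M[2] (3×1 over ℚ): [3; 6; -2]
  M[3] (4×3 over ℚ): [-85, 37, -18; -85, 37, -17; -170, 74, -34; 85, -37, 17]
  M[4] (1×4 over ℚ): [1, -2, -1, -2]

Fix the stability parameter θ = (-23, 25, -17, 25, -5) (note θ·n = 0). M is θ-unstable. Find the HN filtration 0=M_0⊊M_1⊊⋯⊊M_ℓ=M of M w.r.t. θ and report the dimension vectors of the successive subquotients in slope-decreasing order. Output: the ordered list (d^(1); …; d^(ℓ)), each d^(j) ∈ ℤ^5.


Interval decomposition of M: I[1,1]^2, I[1,5], I[3,3], I[3,4], I[4,4]^2.
HN type (ℓ=5): μ^(1)=25; μ^(2)=10; μ^(3)=4; μ^(4)=-17; μ^(5)=-23

((0, 0, 0, 3, 0); (0, 0, 0, 1, 1); (0, 1, 1, 0, 0); (0, 0, 2, 0, 0); (3, 0, 0, 0, 0))


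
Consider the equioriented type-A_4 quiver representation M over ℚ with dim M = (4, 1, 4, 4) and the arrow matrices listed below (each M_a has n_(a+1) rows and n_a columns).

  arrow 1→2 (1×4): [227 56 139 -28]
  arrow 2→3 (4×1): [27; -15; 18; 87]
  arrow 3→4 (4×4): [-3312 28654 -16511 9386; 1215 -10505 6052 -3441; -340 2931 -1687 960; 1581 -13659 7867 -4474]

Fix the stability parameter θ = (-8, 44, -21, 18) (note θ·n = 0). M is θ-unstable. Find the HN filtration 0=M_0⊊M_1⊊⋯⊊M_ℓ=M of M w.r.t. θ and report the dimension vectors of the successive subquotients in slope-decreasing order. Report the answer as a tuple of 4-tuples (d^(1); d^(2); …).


Interval decomposition of M: I[1,1]^3, I[1,4], I[3,4]^3.
HN type (ℓ=4): μ^(1)=18; μ^(2)=23/2; μ^(3)=-8; μ^(4)=-21

((0, 0, 0, 4); (0, 1, 1, 0); (4, 0, 0, 0); (0, 0, 3, 0))


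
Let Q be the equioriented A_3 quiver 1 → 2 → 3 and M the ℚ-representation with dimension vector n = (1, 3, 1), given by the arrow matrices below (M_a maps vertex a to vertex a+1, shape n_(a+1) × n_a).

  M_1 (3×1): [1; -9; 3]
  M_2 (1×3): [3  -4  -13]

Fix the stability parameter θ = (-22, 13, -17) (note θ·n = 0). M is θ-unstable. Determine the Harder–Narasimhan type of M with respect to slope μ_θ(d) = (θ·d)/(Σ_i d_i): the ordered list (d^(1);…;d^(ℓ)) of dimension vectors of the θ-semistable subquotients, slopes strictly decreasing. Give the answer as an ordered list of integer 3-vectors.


Interval decomposition of M: I[1,2], I[2,2], I[2,3].
HN type (ℓ=3): μ^(1)=13; μ^(2)=-2; μ^(3)=-22

((0, 2, 0); (0, 1, 1); (1, 0, 0))


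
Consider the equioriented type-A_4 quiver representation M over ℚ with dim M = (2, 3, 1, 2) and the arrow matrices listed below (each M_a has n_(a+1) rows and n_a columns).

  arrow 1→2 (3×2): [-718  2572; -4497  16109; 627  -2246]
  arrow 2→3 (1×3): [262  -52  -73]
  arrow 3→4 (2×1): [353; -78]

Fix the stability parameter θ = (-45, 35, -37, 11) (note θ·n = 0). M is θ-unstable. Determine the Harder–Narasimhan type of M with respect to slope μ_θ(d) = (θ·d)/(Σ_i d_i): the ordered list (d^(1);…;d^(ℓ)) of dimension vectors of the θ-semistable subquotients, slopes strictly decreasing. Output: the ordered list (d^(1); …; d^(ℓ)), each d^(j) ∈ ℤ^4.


Via rank(M_{q-1}∘⋯∘M_p): M ≅ I[1,2], I[1,4], I[2,2], I[4,4].
μ_θ-semistable layers: μ^(1)=35; μ^(2)=11; μ^(3)=-1; μ^(4)=-45

((0, 2, 0, 0); (0, 0, 0, 2); (0, 1, 1, 0); (2, 0, 0, 0))


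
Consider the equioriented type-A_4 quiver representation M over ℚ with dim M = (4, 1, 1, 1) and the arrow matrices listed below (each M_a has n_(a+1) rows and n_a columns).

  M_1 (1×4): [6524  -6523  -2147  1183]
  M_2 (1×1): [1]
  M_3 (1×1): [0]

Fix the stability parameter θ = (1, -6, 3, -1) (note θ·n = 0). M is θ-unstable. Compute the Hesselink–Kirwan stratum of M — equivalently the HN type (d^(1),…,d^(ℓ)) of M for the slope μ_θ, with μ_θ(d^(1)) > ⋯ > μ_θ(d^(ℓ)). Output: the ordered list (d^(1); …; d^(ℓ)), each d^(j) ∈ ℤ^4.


Via rank(M_{q-1}∘⋯∘M_p): M ≅ I[1,1]^3, I[1,3], I[4,4].
μ_θ-semistable layers: μ^(1)=3; μ^(2)=1; μ^(3)=-1; μ^(4)=-5/2

((0, 0, 1, 0); (3, 0, 0, 0); (0, 0, 0, 1); (1, 1, 0, 0))


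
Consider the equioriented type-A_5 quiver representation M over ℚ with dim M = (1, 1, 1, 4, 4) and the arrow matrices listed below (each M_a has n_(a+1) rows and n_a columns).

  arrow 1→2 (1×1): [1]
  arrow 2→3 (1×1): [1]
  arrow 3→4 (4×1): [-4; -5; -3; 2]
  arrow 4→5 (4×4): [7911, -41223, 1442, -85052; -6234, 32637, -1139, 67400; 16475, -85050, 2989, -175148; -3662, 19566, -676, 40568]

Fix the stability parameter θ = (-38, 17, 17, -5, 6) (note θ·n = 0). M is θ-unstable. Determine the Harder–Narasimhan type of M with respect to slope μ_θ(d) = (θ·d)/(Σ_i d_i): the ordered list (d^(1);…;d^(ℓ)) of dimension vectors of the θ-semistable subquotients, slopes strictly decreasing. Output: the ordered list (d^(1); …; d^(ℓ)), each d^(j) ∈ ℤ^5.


Via rank(M_{q-1}∘⋯∘M_p): M ≅ I[1,5], I[4,4]^2, I[4,5], I[5,5]^2.
μ_θ-semistable layers: μ^(1)=35/4; μ^(2)=6; μ^(3)=-5; μ^(4)=-38

((0, 1, 1, 1, 1); (0, 0, 0, 0, 3); (0, 0, 0, 3, 0); (1, 0, 0, 0, 0))


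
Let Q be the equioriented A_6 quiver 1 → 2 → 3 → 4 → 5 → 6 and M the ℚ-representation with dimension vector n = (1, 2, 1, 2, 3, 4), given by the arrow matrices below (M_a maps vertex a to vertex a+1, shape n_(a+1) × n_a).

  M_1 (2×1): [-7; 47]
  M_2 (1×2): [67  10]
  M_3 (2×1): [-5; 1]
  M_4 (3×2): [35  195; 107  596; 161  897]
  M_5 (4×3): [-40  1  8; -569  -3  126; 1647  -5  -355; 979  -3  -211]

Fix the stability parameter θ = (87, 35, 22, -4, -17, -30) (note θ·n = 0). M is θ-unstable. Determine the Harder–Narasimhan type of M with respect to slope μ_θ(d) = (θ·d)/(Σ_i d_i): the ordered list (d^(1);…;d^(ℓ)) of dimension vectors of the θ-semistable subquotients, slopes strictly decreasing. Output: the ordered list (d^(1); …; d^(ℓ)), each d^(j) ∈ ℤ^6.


Interval decomposition of M: I[1,6], I[2,2], I[4,6], I[5,6], I[6,6].
HN type (ℓ=5): μ^(1)=35; μ^(2)=31/2; μ^(3)=-17; μ^(4)=-47/2; μ^(5)=-30

((0, 1, 0, 0, 0, 0); (1, 1, 1, 1, 1, 1); (0, 0, 0, 1, 1, 1); (0, 0, 0, 0, 1, 1); (0, 0, 0, 0, 0, 1))


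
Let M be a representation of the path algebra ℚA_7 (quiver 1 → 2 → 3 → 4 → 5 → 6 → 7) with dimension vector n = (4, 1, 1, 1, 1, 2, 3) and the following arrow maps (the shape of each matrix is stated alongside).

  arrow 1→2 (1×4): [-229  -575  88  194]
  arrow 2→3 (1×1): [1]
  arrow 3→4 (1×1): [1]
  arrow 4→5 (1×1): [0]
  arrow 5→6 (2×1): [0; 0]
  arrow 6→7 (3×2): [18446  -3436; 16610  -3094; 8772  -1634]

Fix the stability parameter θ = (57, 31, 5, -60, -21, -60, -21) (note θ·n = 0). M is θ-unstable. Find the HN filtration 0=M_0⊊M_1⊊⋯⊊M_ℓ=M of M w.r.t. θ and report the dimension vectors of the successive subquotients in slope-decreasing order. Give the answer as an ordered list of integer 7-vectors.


Interval decomposition of M: I[1,1]^3, I[1,4], I[5,5], I[6,7]^2, I[7,7].
HN type (ℓ=4): μ^(1)=57; μ^(2)=33/4; μ^(3)=-21; μ^(4)=-60

((3, 0, 0, 0, 0, 0, 0); (1, 1, 1, 1, 0, 0, 0); (0, 0, 0, 0, 1, 0, 3); (0, 0, 0, 0, 0, 2, 0))


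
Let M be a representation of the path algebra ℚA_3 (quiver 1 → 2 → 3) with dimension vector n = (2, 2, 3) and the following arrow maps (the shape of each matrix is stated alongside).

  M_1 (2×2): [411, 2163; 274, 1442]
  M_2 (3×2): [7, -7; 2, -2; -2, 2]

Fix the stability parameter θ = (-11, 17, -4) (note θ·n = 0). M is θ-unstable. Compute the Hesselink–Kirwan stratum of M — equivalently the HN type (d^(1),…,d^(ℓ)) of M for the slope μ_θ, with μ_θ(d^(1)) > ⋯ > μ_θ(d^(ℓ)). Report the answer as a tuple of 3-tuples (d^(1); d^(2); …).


Interval decomposition of M: I[1,1], I[1,3], I[2,2], I[3,3]^2.
HN type (ℓ=4): μ^(1)=17; μ^(2)=13/2; μ^(3)=-4; μ^(4)=-11

((0, 1, 0); (0, 1, 1); (0, 0, 2); (2, 0, 0))


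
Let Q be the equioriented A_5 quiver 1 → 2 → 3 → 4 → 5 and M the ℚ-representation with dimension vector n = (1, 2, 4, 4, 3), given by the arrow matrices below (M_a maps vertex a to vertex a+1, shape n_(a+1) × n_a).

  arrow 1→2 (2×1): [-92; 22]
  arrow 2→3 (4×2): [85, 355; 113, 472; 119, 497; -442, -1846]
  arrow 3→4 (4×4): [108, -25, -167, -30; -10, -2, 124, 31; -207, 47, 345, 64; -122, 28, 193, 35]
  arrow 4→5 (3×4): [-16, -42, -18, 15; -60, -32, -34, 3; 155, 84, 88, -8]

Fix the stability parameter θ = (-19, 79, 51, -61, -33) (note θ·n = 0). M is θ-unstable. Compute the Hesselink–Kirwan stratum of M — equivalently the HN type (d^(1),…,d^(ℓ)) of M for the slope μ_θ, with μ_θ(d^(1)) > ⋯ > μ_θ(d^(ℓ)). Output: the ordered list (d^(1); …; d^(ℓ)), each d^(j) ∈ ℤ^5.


Interval decomposition of M: I[1,5], I[2,5], I[3,4], I[3,5].
HN type (ℓ=4): μ^(1)=9; μ^(2)=-5; μ^(3)=-43/3; μ^(4)=-19

((0, 2, 2, 2, 2); (0, 0, 1, 1, 0); (0, 0, 1, 1, 1); (1, 0, 0, 0, 0))


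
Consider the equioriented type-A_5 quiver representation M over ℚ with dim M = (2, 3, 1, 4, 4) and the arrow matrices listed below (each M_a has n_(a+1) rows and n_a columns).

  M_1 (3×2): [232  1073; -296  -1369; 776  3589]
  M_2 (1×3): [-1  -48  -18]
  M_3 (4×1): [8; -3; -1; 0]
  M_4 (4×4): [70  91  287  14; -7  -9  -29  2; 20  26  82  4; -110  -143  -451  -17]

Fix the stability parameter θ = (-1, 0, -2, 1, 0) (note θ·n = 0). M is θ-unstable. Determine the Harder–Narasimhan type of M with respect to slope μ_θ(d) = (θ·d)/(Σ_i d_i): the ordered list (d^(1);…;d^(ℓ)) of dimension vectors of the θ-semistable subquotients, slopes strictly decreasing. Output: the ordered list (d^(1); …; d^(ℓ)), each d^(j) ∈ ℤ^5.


Barcode: M ≅ I[1,1], I[1,4], I[2,2]^2, I[4,5]^3, I[5,5]. HN layers by μ_θ (4 steps, strictly decreasing):
  μ^(1)=1; μ^(2)=1/2; μ^(3)=0; μ^(4)=-1

((0, 0, 0, 1, 0); (0, 0, 0, 3, 3); (0, 2, 0, 0, 1); (2, 1, 1, 0, 0))


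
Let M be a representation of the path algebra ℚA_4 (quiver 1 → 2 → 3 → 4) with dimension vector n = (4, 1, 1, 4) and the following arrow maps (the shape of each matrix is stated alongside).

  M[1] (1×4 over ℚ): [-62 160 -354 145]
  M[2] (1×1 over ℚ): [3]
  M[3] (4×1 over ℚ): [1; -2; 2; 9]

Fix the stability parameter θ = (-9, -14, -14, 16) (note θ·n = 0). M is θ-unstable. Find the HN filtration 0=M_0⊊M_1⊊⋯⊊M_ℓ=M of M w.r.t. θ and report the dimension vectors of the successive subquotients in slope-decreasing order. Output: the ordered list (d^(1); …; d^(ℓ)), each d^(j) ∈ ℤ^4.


Interval decomposition of M: I[1,1]^3, I[1,4], I[4,4]^3.
HN type (ℓ=3): μ^(1)=16; μ^(2)=-9; μ^(3)=-37/3

((0, 0, 0, 4); (3, 0, 0, 0); (1, 1, 1, 0))


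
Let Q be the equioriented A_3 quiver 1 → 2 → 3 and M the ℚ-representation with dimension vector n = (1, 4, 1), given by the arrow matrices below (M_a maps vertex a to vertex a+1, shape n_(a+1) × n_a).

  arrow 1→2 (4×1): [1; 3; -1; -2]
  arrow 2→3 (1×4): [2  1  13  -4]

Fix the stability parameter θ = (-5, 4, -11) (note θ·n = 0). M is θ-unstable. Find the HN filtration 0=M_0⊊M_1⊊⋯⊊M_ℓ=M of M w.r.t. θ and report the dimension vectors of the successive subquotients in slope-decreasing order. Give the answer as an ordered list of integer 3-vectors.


Via rank(M_{q-1}∘⋯∘M_p): M ≅ I[1,2], I[2,2]^2, I[2,3].
μ_θ-semistable layers: μ^(1)=4; μ^(2)=-7/2; μ^(3)=-5

((0, 3, 0); (0, 1, 1); (1, 0, 0))


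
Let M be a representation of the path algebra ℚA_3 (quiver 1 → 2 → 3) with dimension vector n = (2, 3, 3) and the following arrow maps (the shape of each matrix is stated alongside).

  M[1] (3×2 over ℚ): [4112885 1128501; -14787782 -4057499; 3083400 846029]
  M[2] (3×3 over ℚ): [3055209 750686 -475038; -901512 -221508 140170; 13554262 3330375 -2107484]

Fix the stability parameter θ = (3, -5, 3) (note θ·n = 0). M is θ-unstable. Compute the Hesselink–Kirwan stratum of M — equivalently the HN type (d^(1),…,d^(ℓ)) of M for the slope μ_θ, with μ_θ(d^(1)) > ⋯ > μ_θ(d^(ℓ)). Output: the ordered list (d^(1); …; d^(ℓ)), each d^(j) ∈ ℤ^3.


Interval decomposition of M: I[1,3]^2, I[2,3].
HN type (ℓ=3): μ^(1)=3; μ^(2)=-1; μ^(3)=-5

((0, 0, 3); (2, 2, 0); (0, 1, 0))


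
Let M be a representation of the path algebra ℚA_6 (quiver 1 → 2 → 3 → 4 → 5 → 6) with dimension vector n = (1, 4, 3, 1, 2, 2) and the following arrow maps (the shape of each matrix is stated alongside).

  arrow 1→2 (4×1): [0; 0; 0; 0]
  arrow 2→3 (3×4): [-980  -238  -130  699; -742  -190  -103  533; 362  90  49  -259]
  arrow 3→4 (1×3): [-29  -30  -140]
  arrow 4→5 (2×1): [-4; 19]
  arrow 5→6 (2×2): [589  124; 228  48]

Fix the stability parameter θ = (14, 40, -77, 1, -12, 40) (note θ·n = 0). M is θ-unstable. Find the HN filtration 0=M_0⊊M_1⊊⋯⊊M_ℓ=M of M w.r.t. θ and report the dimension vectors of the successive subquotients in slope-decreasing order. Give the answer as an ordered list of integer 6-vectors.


Interval decomposition of M: I[1,1], I[2,2], I[2,3]^2, I[2,5], I[5,6], I[6,6].
HN type (ℓ=5): μ^(1)=40; μ^(2)=14; μ^(3)=-11/2; μ^(4)=-12; μ^(5)=-37/2

((0, 1, 0, 0, 0, 2); (1, 0, 0, 0, 0, 0); (0, 0, 0, 1, 1, 0); (0, 0, 0, 0, 1, 0); (0, 3, 3, 0, 0, 0))


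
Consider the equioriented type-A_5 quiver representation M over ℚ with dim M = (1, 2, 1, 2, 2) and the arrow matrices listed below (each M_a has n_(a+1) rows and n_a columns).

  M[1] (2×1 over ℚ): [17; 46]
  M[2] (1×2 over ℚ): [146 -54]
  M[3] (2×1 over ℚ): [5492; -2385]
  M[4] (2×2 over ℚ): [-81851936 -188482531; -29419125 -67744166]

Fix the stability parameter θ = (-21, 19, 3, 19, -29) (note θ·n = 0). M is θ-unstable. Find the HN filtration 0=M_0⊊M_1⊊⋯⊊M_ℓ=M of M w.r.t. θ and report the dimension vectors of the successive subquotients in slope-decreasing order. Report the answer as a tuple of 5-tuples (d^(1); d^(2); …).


Via rank(M_{q-1}∘⋯∘M_p): M ≅ I[1,5], I[2,2], I[4,5].
μ_θ-semistable layers: μ^(1)=19; μ^(2)=3; μ^(3)=-5; μ^(4)=-21

((0, 1, 0, 0, 0); (0, 1, 1, 1, 1); (0, 0, 0, 1, 1); (1, 0, 0, 0, 0))


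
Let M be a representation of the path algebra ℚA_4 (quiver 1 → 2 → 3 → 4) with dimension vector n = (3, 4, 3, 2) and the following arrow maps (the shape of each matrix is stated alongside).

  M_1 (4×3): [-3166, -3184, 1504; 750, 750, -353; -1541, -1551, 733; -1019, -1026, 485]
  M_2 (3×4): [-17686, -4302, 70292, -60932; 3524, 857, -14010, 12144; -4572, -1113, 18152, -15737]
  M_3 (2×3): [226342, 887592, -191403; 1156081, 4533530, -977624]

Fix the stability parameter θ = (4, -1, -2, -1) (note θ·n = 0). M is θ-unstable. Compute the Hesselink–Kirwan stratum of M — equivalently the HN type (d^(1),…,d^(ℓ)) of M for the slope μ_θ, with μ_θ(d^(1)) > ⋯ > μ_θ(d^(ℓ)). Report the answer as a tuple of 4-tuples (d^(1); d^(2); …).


Via rank(M_{q-1}∘⋯∘M_p): M ≅ I[1,2], I[1,3], I[1,4], I[2,4].
μ_θ-semistable layers: μ^(1)=3/2; μ^(2)=1/3; μ^(3)=0; μ^(4)=-1; μ^(5)=-3/2

((1, 1, 0, 0); (1, 1, 1, 0); (1, 1, 1, 1); (0, 0, 0, 1); (0, 1, 1, 0))


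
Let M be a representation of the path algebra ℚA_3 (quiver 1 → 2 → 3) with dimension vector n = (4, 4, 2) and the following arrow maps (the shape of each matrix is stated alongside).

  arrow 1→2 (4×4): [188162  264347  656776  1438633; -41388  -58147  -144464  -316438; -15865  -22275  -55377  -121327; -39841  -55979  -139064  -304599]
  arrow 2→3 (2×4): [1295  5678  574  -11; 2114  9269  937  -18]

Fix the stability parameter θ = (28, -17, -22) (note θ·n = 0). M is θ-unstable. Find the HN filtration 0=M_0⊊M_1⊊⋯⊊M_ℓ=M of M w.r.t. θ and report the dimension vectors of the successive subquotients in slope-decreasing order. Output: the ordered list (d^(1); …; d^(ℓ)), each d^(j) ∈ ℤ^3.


Interval decomposition of M: I[1,2]^2, I[1,3]^2.
HN type (ℓ=2): μ^(1)=11/2; μ^(2)=-11/3

((2, 2, 0); (2, 2, 2))


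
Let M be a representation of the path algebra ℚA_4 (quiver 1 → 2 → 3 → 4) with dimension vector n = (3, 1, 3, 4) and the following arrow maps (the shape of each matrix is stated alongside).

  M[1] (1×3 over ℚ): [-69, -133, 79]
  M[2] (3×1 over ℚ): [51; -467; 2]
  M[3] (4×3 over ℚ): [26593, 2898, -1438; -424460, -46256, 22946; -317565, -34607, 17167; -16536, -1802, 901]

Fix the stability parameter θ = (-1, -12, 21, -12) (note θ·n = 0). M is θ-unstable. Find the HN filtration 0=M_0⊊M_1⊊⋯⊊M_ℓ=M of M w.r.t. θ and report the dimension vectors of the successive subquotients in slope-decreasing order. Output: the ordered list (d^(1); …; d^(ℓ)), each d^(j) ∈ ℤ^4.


Via rank(M_{q-1}∘⋯∘M_p): M ≅ I[1,1]^2, I[1,4], I[3,4]^2, I[4,4].
μ_θ-semistable layers: μ^(1)=9/2; μ^(2)=-1; μ^(3)=-13/2; μ^(4)=-12

((0, 0, 3, 3); (2, 0, 0, 0); (1, 1, 0, 0); (0, 0, 0, 1))


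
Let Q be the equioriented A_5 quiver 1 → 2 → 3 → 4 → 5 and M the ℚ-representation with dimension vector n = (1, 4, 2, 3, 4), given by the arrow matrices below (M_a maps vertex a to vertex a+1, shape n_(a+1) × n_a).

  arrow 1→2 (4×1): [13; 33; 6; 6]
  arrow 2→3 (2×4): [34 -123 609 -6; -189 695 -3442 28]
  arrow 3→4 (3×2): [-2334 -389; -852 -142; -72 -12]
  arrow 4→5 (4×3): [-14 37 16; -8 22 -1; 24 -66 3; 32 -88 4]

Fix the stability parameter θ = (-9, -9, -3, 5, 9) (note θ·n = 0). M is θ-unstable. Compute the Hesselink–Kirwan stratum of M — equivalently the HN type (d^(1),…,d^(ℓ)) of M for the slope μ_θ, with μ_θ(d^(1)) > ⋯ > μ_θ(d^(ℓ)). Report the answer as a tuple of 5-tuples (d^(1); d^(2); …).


Barcode: M ≅ I[1,3], I[2,2]^2, I[2,4], I[4,5]^2, I[5,5]^2. HN layers by μ_θ (4 steps, strictly decreasing):
  μ^(1)=9; μ^(2)=5; μ^(3)=-3; μ^(4)=-9

((0, 0, 0, 0, 4); (0, 0, 0, 3, 0); (0, 0, 2, 0, 0); (1, 4, 0, 0, 0))


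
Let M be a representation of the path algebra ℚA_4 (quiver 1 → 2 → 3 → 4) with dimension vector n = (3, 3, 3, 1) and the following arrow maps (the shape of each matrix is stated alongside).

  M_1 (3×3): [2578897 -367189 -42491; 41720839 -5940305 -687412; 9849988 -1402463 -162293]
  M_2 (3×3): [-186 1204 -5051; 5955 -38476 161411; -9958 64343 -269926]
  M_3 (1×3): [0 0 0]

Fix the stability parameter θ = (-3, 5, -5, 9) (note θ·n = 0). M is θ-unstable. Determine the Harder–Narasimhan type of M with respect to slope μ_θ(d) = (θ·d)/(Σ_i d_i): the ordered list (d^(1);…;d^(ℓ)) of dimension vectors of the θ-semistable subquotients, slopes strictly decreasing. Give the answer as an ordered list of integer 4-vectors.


Interval decomposition of M: I[1,3]^3, I[4,4].
HN type (ℓ=3): μ^(1)=9; μ^(2)=0; μ^(3)=-3

((0, 0, 0, 1); (0, 3, 3, 0); (3, 0, 0, 0))


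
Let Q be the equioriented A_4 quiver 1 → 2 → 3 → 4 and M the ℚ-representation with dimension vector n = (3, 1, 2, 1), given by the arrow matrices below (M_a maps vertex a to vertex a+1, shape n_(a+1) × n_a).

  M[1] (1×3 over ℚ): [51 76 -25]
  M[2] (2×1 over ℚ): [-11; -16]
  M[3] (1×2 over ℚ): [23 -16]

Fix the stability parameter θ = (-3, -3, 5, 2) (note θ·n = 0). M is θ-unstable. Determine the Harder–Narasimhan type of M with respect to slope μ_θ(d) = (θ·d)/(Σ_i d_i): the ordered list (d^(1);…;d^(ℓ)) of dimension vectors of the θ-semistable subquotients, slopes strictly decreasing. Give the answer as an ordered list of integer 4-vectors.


Via rank(M_{q-1}∘⋯∘M_p): M ≅ I[1,1]^2, I[1,4], I[3,3].
μ_θ-semistable layers: μ^(1)=5; μ^(2)=7/2; μ^(3)=-3

((0, 0, 1, 0); (0, 0, 1, 1); (3, 1, 0, 0))


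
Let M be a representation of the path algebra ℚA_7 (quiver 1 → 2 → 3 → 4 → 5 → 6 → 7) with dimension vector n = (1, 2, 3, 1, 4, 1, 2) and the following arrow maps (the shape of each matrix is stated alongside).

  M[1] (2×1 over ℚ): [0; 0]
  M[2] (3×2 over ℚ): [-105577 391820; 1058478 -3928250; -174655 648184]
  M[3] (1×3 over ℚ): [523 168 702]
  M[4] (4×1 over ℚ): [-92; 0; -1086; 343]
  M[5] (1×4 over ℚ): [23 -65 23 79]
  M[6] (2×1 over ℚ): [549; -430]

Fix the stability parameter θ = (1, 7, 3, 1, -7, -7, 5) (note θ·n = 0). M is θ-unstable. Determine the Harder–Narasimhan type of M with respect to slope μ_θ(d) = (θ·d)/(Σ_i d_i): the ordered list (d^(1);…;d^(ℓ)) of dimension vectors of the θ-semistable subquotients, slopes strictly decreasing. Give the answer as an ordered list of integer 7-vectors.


Interval decomposition of M: I[1,1], I[2,3], I[2,7], I[3,3], I[5,5]^3, I[7,7].
HN type (ℓ=5): μ^(1)=5; μ^(2)=3; μ^(3)=1; μ^(4)=-3/5; μ^(5)=-7

((0, 1, 1, 0, 0, 0, 2); (0, 0, 1, 0, 0, 0, 0); (1, 0, 0, 0, 0, 0, 0); (0, 1, 1, 1, 1, 1, 0); (0, 0, 0, 0, 3, 0, 0))


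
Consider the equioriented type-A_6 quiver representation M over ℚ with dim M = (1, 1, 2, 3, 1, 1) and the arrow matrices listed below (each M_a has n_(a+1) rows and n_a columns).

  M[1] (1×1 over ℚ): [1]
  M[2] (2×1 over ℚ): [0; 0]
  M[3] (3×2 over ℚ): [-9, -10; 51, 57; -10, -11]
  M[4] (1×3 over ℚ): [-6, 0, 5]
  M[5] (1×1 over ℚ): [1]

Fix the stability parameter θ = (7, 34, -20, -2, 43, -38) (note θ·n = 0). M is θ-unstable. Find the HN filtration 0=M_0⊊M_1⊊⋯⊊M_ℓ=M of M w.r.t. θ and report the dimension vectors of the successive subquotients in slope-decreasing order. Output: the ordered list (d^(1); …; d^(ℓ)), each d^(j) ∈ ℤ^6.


Barcode: M ≅ I[1,2], I[3,4], I[3,6], I[4,4]. HN layers by μ_θ (5 steps, strictly decreasing):
  μ^(1)=34; μ^(2)=7; μ^(3)=5/2; μ^(4)=-2; μ^(5)=-20

((0, 1, 0, 0, 0, 0); (1, 0, 0, 0, 0, 0); (0, 0, 0, 0, 1, 1); (0, 0, 0, 3, 0, 0); (0, 0, 2, 0, 0, 0))


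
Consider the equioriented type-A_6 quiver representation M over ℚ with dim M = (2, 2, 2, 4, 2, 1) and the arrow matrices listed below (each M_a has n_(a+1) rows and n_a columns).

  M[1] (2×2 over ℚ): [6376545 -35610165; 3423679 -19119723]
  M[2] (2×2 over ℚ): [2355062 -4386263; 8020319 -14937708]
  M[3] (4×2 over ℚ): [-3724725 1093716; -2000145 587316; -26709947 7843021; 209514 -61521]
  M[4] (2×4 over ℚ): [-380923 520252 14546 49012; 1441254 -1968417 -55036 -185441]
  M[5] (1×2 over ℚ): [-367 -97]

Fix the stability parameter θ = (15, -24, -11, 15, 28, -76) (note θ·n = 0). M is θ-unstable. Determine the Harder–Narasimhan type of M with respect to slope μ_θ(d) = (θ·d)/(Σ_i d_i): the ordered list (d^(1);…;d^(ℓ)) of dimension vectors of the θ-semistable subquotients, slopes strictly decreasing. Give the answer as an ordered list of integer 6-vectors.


Barcode: M ≅ I[1,1], I[1,6], I[2,5], I[4,4]^2. HN layers by μ_θ (5 steps, strictly decreasing):
  μ^(1)=28; μ^(2)=15; μ^(3)=-53/6; μ^(4)=-11; μ^(5)=-24

((0, 0, 0, 0, 1, 0); (1, 0, 0, 3, 0, 0); (1, 1, 1, 1, 1, 1); (0, 0, 1, 0, 0, 0); (0, 1, 0, 0, 0, 0))


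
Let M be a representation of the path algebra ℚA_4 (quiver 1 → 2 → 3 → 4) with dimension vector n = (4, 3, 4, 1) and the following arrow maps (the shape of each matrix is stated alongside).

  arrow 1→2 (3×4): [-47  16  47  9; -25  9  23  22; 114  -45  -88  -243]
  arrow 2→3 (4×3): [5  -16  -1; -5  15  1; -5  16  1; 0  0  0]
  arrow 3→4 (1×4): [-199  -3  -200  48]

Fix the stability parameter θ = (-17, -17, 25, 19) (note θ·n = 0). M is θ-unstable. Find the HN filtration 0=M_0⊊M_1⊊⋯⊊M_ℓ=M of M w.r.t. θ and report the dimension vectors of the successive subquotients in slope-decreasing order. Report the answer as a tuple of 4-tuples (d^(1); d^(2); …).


Via rank(M_{q-1}∘⋯∘M_p): M ≅ I[1,1], I[1,2], I[1,3], I[1,4], I[3,3]^2.
μ_θ-semistable layers: μ^(1)=25; μ^(2)=22; μ^(3)=-17

((0, 0, 3, 0); (0, 0, 1, 1); (4, 3, 0, 0))
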